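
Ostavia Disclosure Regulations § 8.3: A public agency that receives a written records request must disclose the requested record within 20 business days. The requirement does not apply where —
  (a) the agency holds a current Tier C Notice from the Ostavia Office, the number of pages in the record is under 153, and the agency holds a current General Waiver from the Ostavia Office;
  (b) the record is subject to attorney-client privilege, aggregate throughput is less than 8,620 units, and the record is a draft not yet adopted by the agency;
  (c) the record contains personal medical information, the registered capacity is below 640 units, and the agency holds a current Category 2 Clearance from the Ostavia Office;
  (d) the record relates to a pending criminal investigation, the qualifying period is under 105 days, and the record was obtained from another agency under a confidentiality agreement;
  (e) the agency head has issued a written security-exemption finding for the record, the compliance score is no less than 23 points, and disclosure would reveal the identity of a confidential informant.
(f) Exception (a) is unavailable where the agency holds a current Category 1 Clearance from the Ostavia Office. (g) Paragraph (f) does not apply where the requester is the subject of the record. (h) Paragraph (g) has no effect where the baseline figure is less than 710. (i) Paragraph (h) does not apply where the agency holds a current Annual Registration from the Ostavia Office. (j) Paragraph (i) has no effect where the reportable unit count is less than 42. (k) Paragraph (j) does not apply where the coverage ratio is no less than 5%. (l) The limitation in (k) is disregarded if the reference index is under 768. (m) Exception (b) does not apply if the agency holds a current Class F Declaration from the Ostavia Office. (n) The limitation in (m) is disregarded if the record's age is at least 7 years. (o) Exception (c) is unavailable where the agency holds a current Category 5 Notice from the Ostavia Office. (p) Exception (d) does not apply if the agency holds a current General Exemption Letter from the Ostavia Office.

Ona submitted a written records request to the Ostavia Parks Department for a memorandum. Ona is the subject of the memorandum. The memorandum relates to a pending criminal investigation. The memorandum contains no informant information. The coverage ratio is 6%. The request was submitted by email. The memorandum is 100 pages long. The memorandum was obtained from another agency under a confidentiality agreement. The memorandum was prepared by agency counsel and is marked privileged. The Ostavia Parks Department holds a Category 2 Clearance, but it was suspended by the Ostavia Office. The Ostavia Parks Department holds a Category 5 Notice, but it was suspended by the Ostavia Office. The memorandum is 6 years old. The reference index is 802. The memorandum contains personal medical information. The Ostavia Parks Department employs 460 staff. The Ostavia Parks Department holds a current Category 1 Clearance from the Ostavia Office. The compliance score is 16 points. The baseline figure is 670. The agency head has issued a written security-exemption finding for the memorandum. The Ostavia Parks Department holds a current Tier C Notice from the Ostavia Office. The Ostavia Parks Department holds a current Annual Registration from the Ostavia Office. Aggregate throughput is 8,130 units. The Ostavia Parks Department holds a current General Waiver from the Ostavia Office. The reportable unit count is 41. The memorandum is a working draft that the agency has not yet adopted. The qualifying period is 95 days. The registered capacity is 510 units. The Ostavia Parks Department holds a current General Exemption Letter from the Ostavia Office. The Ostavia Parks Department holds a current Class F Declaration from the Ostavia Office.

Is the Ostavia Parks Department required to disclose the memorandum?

No — exception (a) applies; the Ostavia Parks Department is not required to disclose the memorandum.

Exception (a): a current Tier C Notice is held; the number of pages in the record is 100, under the 153 limit; a current General Waiver is held — every condition holds. Under paragraphs (f)–(l): (f) would limit (a) — a current Category 1 Clearance is held — but (g) sets (f) aside: (g) is triggered — Ona is the subject of the memorandum. (h) is triggered (the baseline figure is 670, less than the 710 limit), but is itself disapplied by (i): (i) operates against (h): a current Annual Registration is held. (j) is engaged (the reportable unit count is 41, less than the 42 limit), but is overridden by (k): (k) operates against (j): the coverage ratio is 6%, meeting the 5% threshold. (l) is inapplicable (the reference index is 802, not under 768), so (k) stands. Exception (a) stands.
All of (b)'s requirements are met (the memorandum is privileged; aggregate throughput is 8,130 units, less than the 8,620 units limit; the memorandum is an unadopted draft). But applying paragraphs (m)–(n): (m) operates against (b): a current Class F Declaration is held. (n), which would lift (m), is inapplicable — the record's age is 6 years, short of 7 years. (b) is therefore removed.
Exception (c) does not apply: no current Category 2 Clearance is held.
Exception (d)'s conditions are all satisfied: the memorandum relates to a pending investigation; the qualifying period is 95 days, under the 105 days limit; the memorandum was obtained under a confidentiality agreement. Turning to paragraph (p): (p) is triggered — a current General Exemption Letter is held. Exception (d) does not apply.
Exception (e) fails — the compliance score is 16 points, short of 23 points.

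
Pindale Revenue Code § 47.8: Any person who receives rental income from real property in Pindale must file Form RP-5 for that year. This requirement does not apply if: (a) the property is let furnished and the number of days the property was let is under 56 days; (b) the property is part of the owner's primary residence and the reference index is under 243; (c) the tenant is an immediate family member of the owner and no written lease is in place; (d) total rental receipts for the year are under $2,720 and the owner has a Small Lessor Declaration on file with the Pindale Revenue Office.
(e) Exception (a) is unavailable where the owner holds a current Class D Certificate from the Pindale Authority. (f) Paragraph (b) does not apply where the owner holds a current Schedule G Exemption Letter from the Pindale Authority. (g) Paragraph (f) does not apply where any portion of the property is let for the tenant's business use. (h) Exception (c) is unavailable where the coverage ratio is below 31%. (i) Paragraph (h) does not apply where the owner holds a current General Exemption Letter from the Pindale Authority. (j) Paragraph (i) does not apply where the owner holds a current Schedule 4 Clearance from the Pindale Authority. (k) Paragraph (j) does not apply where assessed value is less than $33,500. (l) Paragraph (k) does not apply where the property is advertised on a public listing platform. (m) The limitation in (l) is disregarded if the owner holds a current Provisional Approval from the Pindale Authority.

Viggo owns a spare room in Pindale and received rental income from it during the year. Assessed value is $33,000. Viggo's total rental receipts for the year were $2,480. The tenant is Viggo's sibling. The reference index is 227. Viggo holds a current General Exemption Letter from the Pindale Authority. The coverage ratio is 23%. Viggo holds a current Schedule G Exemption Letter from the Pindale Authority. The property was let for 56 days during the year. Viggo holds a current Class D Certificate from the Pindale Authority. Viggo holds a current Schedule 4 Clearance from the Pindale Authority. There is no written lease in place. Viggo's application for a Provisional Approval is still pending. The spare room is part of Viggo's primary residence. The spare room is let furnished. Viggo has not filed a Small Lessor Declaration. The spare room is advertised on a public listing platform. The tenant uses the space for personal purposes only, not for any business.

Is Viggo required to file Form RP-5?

Yes — Viggo must file Form RP-5.

Exception (a) requires that the number of days the property was let is under 56 days; but the number of days the property was let is 56 days, not under 56 days, so (a) is unavailable.
Exception (b) is satisfied on its face — the spare room is part of the primary residence; the reference index is 227, under the 243 limit. However, paragraphs (f)–(g) must be considered: (f) is engaged — a current Schedule G Exemption Letter is held. (g), which would lift (f), is not triggered — the space is used for personal purposes only. (b) is therefore removed.
Exception (c): the tenant is an immediate family member; there is no written lease — every condition holds. But: (h) operates against (c): the coverage ratio is 23%, below the 31% limit. (i) would limit (h) — a current General Exemption Letter is held — but (j) sets (i) aside: (j) operates — a current Schedule 4 Clearance is held. (k) would limit (j) — assessed value is $33,000, less than the $33,500 limit — but (l) sets (k) aside: (l) operates against (k): the property is publicly advertised. (m) does not operate here (no current Provisional Approval is held), so (l) stands. (c) is therefore removed.
Exception (d) does not apply: no Small Lessor Declaration is on file.
No exception applies. The general rule governs.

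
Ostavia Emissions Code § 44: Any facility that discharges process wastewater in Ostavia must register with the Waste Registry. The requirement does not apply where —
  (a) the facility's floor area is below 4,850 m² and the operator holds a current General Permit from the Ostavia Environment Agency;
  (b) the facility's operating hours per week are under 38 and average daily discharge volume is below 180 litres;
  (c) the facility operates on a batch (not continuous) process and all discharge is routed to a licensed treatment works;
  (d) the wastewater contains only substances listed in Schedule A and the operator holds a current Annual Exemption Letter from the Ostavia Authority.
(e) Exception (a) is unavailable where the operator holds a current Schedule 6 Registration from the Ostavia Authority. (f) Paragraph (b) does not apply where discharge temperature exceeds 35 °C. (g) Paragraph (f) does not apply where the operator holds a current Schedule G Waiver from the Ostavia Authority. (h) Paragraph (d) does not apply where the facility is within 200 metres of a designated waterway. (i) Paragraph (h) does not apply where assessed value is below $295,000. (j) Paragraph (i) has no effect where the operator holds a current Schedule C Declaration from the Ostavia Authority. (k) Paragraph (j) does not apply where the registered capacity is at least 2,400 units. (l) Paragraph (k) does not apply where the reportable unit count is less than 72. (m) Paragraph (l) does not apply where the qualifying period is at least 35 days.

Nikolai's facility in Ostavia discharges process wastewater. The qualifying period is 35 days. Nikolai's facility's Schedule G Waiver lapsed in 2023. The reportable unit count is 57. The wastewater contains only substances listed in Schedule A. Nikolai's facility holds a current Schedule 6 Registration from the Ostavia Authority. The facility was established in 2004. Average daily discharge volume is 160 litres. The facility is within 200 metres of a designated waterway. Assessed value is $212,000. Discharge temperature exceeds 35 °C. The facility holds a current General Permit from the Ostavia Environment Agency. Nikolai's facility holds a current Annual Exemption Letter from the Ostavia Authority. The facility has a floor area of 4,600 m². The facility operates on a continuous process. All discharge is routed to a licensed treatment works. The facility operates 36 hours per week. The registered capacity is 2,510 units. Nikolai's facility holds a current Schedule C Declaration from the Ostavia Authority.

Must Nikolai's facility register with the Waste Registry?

Exception (a)'s conditions are all satisfied: the facility's floor area is 4,600 m², below the 4,850 m² limit; a current General Permit is held. Turning to paragraph (e): (e) operates against (a): a current Schedule 6 Registration is held. (a) is therefore removed.
Exception (b) is satisfied on its face — the facility's operating hours per week are 36, under the 38 limit; average daily discharge volume is 160 litres, below the 180 litres limit. But: (f) applies — discharge temperature exceeds 35 °C. (g) is not triggered (no current Schedule G Waiver is held), so (f) stands. Exception (b) does not apply.
Exception (c) fails — the facility operates on a continuous process.
All of (d)'s requirements are met (the wastewater is Schedule-A-only; a current Annual Exemption Letter is held). Applying paragraphs (h)–(m): (h) applies (the facility is within 200 m of a designated waterway), but is displaced by (i): (i) is engaged — assessed value is $212,000, below the $295,000 limit. (j) is triggered (a current Schedule C Declaration is held), but is itself disapplied by (k): (k) operates against (j): the registered capacity is 2,510 units, meeting the 2,400 units threshold. (l) would limit (k) — the reportable unit count is 57, less than the 72 limit — but (m) sets (l) aside: (m) operates — the qualifying period is 35 days, meeting the 35 days threshold. Exception (d) stands.

No — exception (d) applies; Nikolai's facility is not required to register with the Waste Registry.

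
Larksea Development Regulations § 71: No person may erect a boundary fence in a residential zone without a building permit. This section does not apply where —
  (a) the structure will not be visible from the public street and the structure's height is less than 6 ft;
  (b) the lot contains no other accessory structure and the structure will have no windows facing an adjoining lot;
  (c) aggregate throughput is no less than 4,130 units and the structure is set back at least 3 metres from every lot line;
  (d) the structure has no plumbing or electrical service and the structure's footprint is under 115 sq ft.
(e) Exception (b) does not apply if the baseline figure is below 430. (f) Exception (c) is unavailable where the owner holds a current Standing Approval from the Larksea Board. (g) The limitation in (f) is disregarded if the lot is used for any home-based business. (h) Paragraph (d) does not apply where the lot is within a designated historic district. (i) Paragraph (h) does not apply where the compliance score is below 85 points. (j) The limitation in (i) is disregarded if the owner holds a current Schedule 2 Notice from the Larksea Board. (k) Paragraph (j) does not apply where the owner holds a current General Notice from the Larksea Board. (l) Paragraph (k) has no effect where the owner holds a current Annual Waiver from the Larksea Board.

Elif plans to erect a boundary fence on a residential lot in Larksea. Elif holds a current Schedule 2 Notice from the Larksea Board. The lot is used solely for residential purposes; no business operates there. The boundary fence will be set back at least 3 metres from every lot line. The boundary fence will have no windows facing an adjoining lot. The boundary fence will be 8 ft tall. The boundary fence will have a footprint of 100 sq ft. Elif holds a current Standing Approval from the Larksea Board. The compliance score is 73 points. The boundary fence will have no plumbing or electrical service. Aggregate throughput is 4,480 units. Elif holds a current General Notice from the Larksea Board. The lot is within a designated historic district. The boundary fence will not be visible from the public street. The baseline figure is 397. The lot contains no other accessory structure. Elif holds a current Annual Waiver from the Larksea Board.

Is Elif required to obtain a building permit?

Exception (a) fails — the structure's height is 8 ft, not less than 6 ft.
Exception (b): the lot has no other accessory structure; no windows face an adjoining lot — every condition holds. But applying paragraph (e): (e) applies — the baseline figure is 397, below the 430 limit. (b) is therefore removed.
All of (c)'s requirements are met (aggregate throughput is 4,480 units, meeting the 4,130 units threshold; the setback is at least 3 m on every side). But: (f) applies — a current Standing Approval is held. (g) is inapplicable (the lot is solely residential), so (f) stands. So (c) is unavailable.
Exception (d)'s conditions are all satisfied: there is no plumbing or electrical service; the structure's footprint is 100 sq ft, under the 115 sq ft limit. But: (h) operates against (d): the lot is in a historic district. (i) would limit (h) — the compliance score is 73 points, below the 85 points limit — but (j) sets (i) aside: (j) is triggered — a current Schedule 2 Notice is held. (k) applies (a current General Notice is held), but is displaced by (l): (l) operates against (k): a current Annual Waiver is held. (d) is therefore removed.
None of the exceptions is available; § 71 applies in full.

Yes — Elif must obtain a building permit.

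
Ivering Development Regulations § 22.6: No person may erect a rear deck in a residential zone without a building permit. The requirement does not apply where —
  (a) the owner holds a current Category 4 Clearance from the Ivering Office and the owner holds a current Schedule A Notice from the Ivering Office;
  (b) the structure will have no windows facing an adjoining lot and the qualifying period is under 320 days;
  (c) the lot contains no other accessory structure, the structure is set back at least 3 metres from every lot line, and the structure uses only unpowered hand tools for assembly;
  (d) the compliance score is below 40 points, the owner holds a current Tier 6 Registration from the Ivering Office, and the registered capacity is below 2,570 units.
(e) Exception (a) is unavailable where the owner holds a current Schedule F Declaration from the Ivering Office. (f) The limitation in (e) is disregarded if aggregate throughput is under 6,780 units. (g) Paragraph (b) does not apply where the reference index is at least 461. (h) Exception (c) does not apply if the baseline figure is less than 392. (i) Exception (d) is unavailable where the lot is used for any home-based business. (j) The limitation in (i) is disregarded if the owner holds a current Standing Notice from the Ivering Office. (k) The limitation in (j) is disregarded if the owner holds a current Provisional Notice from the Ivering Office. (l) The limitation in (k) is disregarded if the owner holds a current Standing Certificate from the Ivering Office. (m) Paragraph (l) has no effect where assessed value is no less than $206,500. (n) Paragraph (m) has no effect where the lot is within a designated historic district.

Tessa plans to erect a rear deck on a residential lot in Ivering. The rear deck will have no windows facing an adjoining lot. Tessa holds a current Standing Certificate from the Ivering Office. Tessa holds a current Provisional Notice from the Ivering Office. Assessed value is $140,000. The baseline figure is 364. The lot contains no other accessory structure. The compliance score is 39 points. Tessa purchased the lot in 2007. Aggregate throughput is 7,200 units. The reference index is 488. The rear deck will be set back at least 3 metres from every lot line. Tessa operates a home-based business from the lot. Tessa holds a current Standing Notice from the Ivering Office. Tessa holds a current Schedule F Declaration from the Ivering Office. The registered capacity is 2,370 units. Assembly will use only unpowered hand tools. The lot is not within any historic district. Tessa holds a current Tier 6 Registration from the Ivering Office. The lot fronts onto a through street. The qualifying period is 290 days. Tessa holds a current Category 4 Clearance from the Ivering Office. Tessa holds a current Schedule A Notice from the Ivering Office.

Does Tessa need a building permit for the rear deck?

Exception (a): a current Category 4 Clearance is held; a current Schedule A Notice is held — every condition holds. However, paragraphs (e)–(f) must be considered: (e) is engaged — a current Schedule F Declaration is held. (f) does not operate here (aggregate throughput is 7,200 units, not under 6,780 units), so (e) stands. Exception (a) does not apply.
Exception (b): no windows face an adjoining lot; the qualifying period is 290 days, under the 320 days limit — every condition holds. But applying paragraph (g): (g) is engaged — the reference index is 488, meeting the 461 threshold. So (b) is unavailable.
All of (c)'s requirements are met (the lot has no other accessory structure; the setback is at least 3 m on every side; assembly uses only hand tools). However, paragraph (h) must be considered: (h) operates — the baseline figure is 364, less than the 392 limit. So (c) is unavailable.
Exception (d) is satisfied on its face — the compliance score is 39 points, below the 40 points limit; a current Tier 6 Registration is held; the registered capacity is 2,370 units, below the 2,570 units limit. Considering the limiting provisions: (i) would limit (d) — a home-based business operates on the lot — but (j) sets (i) aside: (j) is triggered — a current Standing Notice is held. (k) applies (a current Provisional Notice is held), but is set aside by (l): (l) operates against (k): a current Standing Certificate is held. (m), which would lift (l), is inapplicable — assessed value is $140,000, short of $206,500. So (d) applies.

No — exception (d) applies; Tessa does not need a building permit.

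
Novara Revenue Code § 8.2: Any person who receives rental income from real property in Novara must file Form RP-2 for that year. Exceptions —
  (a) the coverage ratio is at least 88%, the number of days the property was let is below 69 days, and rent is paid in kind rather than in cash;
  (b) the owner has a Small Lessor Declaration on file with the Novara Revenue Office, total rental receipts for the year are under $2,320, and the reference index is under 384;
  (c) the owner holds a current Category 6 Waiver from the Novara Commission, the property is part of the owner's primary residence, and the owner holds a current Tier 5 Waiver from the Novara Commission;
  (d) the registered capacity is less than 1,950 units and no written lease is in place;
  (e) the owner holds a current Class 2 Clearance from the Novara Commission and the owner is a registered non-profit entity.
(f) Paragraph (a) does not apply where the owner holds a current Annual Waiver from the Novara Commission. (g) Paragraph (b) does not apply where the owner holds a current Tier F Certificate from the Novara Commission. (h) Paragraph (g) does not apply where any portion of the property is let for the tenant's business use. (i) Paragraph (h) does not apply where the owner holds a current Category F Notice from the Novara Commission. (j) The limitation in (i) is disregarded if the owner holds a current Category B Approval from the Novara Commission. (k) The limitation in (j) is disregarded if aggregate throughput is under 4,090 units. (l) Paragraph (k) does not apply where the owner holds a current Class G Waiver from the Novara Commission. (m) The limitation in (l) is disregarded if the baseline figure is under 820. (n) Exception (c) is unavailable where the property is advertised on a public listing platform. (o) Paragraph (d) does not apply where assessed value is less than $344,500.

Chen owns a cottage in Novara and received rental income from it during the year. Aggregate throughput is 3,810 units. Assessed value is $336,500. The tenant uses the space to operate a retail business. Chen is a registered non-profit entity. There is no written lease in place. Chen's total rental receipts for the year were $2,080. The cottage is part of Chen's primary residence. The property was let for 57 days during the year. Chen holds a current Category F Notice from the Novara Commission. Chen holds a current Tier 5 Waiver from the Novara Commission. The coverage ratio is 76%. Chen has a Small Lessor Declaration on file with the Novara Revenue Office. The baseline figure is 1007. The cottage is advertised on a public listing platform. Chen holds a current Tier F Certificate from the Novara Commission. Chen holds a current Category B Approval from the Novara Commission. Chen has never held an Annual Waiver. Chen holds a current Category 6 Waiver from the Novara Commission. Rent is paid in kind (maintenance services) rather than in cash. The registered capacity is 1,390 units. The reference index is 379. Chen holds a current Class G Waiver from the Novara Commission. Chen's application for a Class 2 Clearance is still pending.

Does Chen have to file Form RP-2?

Exception (a) requires that the coverage ratio is at least 88%; but the coverage ratio is 76%, short of 88%, so (a) is unavailable.
Exception (b)'s conditions are all satisfied: a Small Lessor Declaration is on file; total rental receipts for the year are $2,080, under the $2,320 limit; the reference index is 379, under the 384 limit. Applying paragraphs (g)–(m): (g) is engaged (a current Tier F Certificate is held), but is overridden by (h): (h) operates against (g): the space is let for business use. (i) would limit (h) — a current Category F Notice is held — but (j) sets (i) aside: (j) operates against (i): a current Category B Approval is held. (k) would limit (j) — aggregate throughput is 3,810 units, under the 4,090 units limit — but (l) sets (k) aside: (l) operates against (k): a current Class G Waiver is held. (m), which would lift (l), is not triggered — the baseline figure is 1,007, not under 820. So (b) applies.
Exception (c): a current Category 6 Waiver is held; the cottage is part of the primary residence; a current Tier 5 Waiver is held — every condition holds. However, paragraph (n) must be considered: (n) operates against (c): the property is publicly advertised. Exception (c) does not apply.
Exception (d) is satisfied on its face — the registered capacity is 1,390 units, less than the 1,950 units limit; there is no written lease. But: (o) applies — assessed value is $336,500, less than the $344,500 limit. (d) is therefore removed.
Exception (e) does not apply: there is no Class 2 Clearance in force.

No — exception (b) applies; Chen is not required to file Form RP-2.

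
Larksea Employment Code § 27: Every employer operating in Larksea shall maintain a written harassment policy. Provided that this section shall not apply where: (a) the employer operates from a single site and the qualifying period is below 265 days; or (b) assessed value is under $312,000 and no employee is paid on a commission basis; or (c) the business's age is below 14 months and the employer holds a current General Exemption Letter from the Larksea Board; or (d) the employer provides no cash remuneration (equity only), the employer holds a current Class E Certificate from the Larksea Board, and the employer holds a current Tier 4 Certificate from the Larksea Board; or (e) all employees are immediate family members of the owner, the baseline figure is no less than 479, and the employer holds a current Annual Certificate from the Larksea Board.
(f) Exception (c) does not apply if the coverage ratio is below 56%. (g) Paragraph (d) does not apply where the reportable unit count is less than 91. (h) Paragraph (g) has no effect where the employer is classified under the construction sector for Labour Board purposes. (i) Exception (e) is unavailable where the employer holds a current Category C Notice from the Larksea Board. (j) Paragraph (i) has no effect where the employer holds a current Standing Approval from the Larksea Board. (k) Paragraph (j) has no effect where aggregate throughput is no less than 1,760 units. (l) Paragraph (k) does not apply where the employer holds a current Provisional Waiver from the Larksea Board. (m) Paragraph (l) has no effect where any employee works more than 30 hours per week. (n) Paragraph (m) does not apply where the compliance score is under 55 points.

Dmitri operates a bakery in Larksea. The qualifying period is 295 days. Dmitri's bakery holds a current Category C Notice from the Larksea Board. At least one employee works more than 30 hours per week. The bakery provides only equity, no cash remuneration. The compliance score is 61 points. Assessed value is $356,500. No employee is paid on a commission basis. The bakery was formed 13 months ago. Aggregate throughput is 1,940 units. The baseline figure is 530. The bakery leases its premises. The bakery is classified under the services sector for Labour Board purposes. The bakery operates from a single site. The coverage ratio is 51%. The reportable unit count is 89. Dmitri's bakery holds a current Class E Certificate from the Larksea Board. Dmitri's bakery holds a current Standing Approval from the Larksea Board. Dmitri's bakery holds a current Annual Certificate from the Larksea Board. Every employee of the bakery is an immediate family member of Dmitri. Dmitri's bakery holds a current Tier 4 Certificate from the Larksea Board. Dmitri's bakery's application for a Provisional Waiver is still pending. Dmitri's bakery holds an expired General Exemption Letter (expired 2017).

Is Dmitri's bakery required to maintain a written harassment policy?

Yes — Dmitri's bakery must maintain a written harassment policy.

Exception (a) does not apply: the qualifying period is 295 days, not below 265 days.
Exception (b) fails — assessed value is $356,500, not under $312,000.
Exception (c) fails — the General Exemption Letter is not current.
Exception (d): remuneration is equity-only; a current Class E Certificate is held; a current Tier 4 Certificate is held — every condition holds. But applying paragraphs (g)–(h): (g) operates against (d): the reportable unit count is 89, less than the 91 limit. (h) is inapplicable (the bakery is classified under the services sector), so (g) stands. So (d) is unavailable.
All of (e)'s requirements are met (every employee is an immediate family member; the baseline figure is 530, meeting the 479 threshold; a current Annual Certificate is held). Turning to paragraphs (i)–(n): (i) operates against (e): a current Category C Notice is held. (j) operates (a current Standing Approval is held), but is displaced by (k): (k) is engaged — aggregate throughput is 1,940 units, meeting the 1,760 units threshold. (l) does not operate here (no current Provisional Waiver is held), so (k) stands. Exception (e) does not apply.
No exception applies. The general rule governs.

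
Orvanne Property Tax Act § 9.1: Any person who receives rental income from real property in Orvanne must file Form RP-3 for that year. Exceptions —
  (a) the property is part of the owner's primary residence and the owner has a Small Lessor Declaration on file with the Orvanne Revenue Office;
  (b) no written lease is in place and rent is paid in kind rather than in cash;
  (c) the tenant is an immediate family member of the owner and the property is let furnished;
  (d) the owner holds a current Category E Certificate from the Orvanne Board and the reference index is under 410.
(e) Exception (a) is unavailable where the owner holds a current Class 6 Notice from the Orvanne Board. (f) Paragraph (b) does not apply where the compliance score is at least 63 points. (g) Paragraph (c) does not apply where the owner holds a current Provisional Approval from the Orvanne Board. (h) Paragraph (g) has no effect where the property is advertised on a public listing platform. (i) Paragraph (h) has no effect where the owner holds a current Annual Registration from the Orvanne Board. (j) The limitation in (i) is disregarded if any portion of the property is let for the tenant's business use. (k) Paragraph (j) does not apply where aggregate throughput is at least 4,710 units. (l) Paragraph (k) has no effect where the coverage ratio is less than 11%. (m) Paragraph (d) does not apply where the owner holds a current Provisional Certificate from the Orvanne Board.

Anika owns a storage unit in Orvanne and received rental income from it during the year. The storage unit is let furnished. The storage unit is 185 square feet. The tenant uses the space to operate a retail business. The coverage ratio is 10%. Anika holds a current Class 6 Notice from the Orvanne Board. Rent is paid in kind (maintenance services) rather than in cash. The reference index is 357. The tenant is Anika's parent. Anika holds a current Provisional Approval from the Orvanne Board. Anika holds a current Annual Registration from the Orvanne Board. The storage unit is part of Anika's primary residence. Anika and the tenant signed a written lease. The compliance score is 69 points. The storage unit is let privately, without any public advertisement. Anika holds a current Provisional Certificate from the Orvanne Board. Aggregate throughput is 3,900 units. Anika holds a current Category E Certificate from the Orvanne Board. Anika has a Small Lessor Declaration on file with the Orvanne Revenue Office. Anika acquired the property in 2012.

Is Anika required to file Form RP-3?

Yes — Anika must file Form RP-3.

Exception (a) is satisfied on its face — the storage unit is part of the primary residence; a Small Lessor Declaration is on file. However, paragraph (e) must be considered: (e) operates — a current Class 6 Notice is held. (a) is therefore removed.
Exception (b) does not apply: a written lease is in place.
Exception (c): the tenant is an immediate family member; the property is let furnished — every condition holds. But applying paragraphs (g)–(l): (g) is engaged — a current Provisional Approval is held. (h) does not operate here (the property is let privately without advertisement), so (g) stands. (c) is therefore removed.
Exception (d): a current Category E Certificate is held; the reference index is 357, under the 410 limit — every condition holds. However, paragraph (m) must be considered: (m) applies — a current Provisional Certificate is held. Exception (d) does not apply.
No exception applies. The general rule governs.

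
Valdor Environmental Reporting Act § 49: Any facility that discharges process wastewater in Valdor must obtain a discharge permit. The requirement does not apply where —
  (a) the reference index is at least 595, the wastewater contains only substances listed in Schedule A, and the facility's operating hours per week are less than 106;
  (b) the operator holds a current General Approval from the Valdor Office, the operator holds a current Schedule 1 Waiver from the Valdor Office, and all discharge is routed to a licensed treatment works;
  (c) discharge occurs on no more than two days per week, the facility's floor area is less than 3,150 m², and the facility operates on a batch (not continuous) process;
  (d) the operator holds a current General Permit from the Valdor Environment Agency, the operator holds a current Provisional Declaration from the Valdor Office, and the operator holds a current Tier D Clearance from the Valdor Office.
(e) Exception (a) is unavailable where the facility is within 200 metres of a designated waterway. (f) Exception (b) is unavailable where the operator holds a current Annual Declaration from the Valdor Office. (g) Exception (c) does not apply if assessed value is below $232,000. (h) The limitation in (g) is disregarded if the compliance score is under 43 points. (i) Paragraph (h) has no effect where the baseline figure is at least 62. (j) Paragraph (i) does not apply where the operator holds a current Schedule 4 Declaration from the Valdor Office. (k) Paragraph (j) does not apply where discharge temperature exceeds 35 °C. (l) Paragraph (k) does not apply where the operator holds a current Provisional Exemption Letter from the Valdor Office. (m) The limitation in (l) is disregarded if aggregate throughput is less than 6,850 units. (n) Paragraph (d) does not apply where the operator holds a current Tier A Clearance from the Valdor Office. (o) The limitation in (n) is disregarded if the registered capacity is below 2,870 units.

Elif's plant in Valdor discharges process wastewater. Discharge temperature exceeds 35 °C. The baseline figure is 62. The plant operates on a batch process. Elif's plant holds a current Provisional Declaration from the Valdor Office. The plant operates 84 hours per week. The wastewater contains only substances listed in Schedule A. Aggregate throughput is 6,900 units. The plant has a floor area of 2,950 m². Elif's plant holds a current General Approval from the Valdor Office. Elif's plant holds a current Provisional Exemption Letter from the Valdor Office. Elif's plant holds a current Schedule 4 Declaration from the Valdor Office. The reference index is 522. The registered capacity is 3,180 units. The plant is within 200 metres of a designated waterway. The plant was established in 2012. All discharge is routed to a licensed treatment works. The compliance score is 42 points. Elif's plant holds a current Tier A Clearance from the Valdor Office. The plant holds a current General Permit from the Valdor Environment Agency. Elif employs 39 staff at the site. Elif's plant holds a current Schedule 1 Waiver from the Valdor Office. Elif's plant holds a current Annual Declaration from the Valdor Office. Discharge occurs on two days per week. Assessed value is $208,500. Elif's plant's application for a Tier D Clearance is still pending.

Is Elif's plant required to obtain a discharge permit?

Exception (a) fails — the reference index is 522, short of 595.
All of (b)'s requirements are met (a current General Approval is held; a current Schedule 1 Waiver is held; discharge is routed to a licensed treatment works). But: (f) operates against (b): a current Annual Declaration is held. So (b) is unavailable.
Exception (c)'s conditions are all satisfied: discharge occurs on no more than two days per week; the facility's floor area is 2,950 m², less than the 3,150 m² limit; the facility operates on a batch process. Considering the limiting provisions: (g) would limit (c) — assessed value is $208,500, below the $232,000 limit — but (h) sets (g) aside: (h) operates against (g): the compliance score is 42 points, under the 43 points limit. (i) would limit (h) — the baseline figure is 62, meeting the 62 threshold — but (j) sets (i) aside: (j) operates against (i): a current Schedule 4 Declaration is held. (k) would limit (j) — discharge temperature exceeds 35 °C — but (l) sets (k) aside: (l) operates against (k): a current Provisional Exemption Letter is held. (m) does not operate here (aggregate throughput is 6,900 units, not less than 6,850 units), so (l) stands. So (c) applies.
Exception (d) does not apply: there is no Tier D Clearance in force.

No — exception (c) applies; Elif's plant is not required to obtain a discharge permit.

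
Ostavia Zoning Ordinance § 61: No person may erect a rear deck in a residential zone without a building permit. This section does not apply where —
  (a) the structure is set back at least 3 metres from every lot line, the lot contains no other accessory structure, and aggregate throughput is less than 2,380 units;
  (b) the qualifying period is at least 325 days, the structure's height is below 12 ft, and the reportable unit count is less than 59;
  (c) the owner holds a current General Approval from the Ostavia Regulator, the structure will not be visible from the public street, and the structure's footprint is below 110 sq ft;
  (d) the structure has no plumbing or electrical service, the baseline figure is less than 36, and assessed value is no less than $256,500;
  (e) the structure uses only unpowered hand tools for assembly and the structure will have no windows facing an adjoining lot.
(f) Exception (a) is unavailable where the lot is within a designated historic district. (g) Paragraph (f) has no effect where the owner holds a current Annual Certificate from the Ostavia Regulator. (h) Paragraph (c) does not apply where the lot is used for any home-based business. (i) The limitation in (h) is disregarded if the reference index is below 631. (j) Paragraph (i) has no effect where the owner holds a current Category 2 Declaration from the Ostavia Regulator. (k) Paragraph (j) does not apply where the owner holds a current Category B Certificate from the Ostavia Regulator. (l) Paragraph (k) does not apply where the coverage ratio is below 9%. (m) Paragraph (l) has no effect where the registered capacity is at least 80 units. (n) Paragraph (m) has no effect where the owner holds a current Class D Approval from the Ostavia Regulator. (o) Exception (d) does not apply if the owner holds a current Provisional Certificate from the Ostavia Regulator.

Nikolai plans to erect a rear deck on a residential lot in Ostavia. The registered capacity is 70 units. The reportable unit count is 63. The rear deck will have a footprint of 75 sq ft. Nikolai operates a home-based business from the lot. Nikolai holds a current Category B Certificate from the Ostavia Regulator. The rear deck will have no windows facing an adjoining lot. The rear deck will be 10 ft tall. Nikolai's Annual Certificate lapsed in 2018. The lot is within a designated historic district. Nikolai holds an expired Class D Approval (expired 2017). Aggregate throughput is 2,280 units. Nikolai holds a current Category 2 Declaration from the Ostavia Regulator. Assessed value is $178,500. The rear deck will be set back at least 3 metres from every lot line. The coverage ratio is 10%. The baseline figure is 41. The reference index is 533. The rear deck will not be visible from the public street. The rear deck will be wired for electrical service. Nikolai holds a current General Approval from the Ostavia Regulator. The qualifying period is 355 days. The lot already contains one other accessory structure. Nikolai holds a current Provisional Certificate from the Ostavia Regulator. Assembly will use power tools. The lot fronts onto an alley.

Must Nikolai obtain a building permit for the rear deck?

Exception (a) requires that the lot contains no other accessory structure; but the lot already has another accessory structure, so (a) is unavailable.
Exception (b) requires that the reportable unit count is less than 59; but the reportable unit count is 63, not less than 59, so (b) is unavailable.
Exception (c): a current General Approval is held; the structure will not be visible from the street; the structure's footprint is 75 sq ft, below the 110 sq ft limit — every condition holds. Applying paragraphs (h)–(n): (h) would limit (c) — a home-based business operates on the lot — but (i) sets (h) aside: (i) operates against (h): the reference index is 533, below the 631 limit. (j) would limit (i) — a current Category 2 Declaration is held — but (k) sets (j) aside: (k) operates against (j): a current Category B Certificate is held. (l), which would lift (k), is inapplicable — the coverage ratio is 10%, not below 9%. So (c) applies.
Exception (d) requires that the structure has no plumbing or electrical service; but electrical service is planned, so (d) is unavailable.
Exception (e) fails — assembly uses power tools.

No — exception (c) applies; Nikolai does not need a building permit.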